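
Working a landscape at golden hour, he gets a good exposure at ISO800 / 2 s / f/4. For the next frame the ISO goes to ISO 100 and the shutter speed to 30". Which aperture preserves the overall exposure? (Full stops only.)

f/5.6

ISO: 800 → 400 → 200 → 100 — 3 stops dropped (darker).
Shutter speed: 2 → 4 → 8 → 15 → 30 — 4 stops slower (brighter).
Net change so far: 1 stop brighter. Offset with the aperture: f/4 → f/5.6.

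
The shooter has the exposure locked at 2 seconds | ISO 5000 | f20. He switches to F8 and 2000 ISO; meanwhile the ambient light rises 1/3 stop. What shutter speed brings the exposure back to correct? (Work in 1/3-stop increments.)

0.6 s

Scene light: 1/3 stop brighter.
Aperture: f/20 → f/18 → f/16 → f/14 → f/13 → f/11 → f/10 → f/9 → f/8 — 2 2/3 stops larger aperture (brighter).
ISO: 5000 → 4000 → 3200 → 2500 → 2000 — 1 1/3 stops dropped (darker).
Net so far: 1 2/3 stops brighter. Shutter speed: 2 → 1.6 → 1.3 → 1 → 0.8 → 0.6.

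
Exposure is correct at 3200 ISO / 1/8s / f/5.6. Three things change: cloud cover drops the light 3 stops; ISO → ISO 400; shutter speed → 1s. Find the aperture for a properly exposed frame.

f/2

Scene light: 3 stops darker.
ISO: 3200 → 1600 → 800 → 400 — 3 stops lower (darker).
Shutter speed: 1/8 → 1/4 → 1/2 → 1 — 3 stops longer (brighter).
Net so far: 3 stops darker. Aperture: f/5.6 → f/4 → f/2.8 → f/2.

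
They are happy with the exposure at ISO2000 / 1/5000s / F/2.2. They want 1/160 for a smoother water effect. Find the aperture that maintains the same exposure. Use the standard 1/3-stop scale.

f/13

Shutter speed: 1/5000 → 1/4000 → 1/3200 → 1/2500 → 1/2000 → 1/1600 → 1/1250 → 1/1000 → 1/800 → 1/640 → 1/500 → 1/400 → 1/320 → 1/250 → 1/200 → 1/160 — 5 stops longer (brighter).
Need 5 stops darker from the aperture: f/2.2 → f/2.5 → f/2.8 → f/3.2 → f/3.5 → f/4 → f/4.5 → f/5 → f/5.6 → f/6.3 → f/7.1 → f/8 → f/9 → f/10 → f/11 → f/13.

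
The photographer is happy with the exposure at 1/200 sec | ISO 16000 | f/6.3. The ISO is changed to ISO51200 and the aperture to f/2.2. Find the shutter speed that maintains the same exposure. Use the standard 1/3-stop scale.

1/5000s

ISO: 16000 → 20000 → 25600 → 32000 → 40000 → 51200 — 1 2/3 stops higher (brighter).
Aperture: f/6.3 → f/5.6 → f/5 → f/4.5 → f/4 → f/3.5 → f/3.2 → f/2.8 → f/2.5 → f/2.2 — 3 stops larger aperture (brighter).
Net change so far: 4 2/3 stops brighter. Offset with the shutter speed: 1/200 → 1/250 → 1/320 → 1/400 → 1/500 → 1/640 → 1/800 → 1/1000 → 1/1250 → 1/1600 → 1/2000 → 1/2500 → 1/3200 → 1/4000 → 1/5000.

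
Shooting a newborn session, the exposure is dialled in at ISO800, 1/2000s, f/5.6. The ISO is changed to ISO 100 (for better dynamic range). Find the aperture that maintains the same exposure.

f/2

ISO: 800 → 400 → 200 → 100 — 3 stops dropped (darker).
Need 3 stops brighter from the aperture: f/5.6 → f/4 → f/2.8 → f/2.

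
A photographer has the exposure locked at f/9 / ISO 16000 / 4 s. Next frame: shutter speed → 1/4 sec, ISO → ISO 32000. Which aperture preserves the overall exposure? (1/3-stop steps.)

Shutter speed: 4 → 3.2 → 2.5 → 2 → 1.6 → 1.3 → 1 → 0.8 → 0.6 → 0.5 → 0.4 → 0.3 → 1/4 — 4 stops shorter (darker).
ISO: 16000 → 20000 → 25600 → 32000 — 1 stop raised (brighter).
Net change so far: 3 stops darker. Offset with the aperture: f/9 → f/8 → f/7.1 → f/6.3 → f/5.6 → f/5 → f/4.5 → f/4 → f/3.5 → f/3.2.

f/3.2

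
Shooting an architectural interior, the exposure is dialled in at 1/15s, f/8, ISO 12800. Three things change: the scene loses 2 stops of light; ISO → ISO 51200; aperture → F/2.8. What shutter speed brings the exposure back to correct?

Scene light: 2 stops darker.
ISO: 12800 → 25600 → 51200 — 2 stops higher (brighter).
Aperture: f/8 → f/5.6 → f/4 → f/2.8 — 3 stops opened up (brighter).
Net so far: 3 stops brighter. Shutter speed: 1/15 → 1/30 → 1/60 → 1/125.

1/125s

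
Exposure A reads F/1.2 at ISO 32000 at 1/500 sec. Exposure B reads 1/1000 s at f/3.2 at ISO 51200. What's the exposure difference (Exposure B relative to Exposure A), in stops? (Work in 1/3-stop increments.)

3 stops darker

Aperture: f/1.2 → f/1.4 → f/1.6 → f/1.8 → f/2 → f/2.2 → f/2.5 → f/2.8 → f/3.2 — 2 2/3 stops stopped down (darker).
Shutter speed: 1/500 → 1/640 → 1/800 → 1/1000 — 1 stop faster (darker).
ISO: 32000 → 40000 → 51200 — 2/3 stop raised (brighter).
Net: −2 2/3 −1 +2/3 = −3 stops.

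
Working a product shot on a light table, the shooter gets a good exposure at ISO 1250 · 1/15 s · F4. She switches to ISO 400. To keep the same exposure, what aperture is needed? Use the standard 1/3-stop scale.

ISO: 1250 → 1000 → 800 → 640 → 500 → 400 — 1 2/3 stops lower (darker).
Need 1 2/3 stops brighter from the aperture: f/4 → f/3.5 → f/3.2 → f/2.8 → f/2.5 → f/2.2.

f/2.2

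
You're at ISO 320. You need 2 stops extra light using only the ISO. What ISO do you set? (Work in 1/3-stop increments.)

ISO: 320 → 400 → 500 → 640 → 800 → 1000 → 1250 — 2 stops raised (brighter).

ISO 1250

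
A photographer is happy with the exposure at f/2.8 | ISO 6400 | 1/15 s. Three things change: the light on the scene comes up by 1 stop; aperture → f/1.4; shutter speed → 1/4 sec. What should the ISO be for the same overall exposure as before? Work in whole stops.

ISO 200

Scene light: 1 stop brighter.
Aperture: f/2.8 → f/2 → f/1.4 — 2 stops opened up (brighter).
Shutter speed: 1/15 → 1/8 → 1/4 — 2 stops slower (brighter).
Net so far: 5 stops brighter. ISO: 6400 → 3200 → 1600 → 800 → 400 → 200.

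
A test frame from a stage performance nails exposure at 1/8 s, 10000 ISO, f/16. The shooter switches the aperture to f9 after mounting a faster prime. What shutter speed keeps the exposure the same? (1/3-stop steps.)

Aperture: f/16 → f/14 → f/13 → f/11 → f/10 → f/9 — 1 2/3 stops wider (brighter).
Need 1 2/3 stops darker from the shutter speed: 1/8 → 1/10 → 1/13 → 1/15 → 1/20 → 1/25.

1/25s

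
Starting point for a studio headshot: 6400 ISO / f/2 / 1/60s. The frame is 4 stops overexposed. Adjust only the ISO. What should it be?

Overexposed by 4 stops → need 4 stops darker.
ISO: 6400 → 3200 → 1600 → 800 → 400.

ISO 400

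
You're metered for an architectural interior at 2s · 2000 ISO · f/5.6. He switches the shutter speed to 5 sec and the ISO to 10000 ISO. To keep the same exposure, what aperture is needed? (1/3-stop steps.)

Shutter speed: 2 → 2.5 → 3.2 → 4 → 5 — 1 1/3 stops longer (brighter).
ISO: 2000 → 2500 → 3200 → 4000 → 5000 → 6400 → 8000 → 10000 — 2 1/3 stops higher (brighter).
Net change so far: 3 2/3 stops brighter. Offset with the aperture: f/5.6 → f/6.3 → f/7.1 → f/8 → f/9 → f/10 → f/11 → f/13 → f/14 → f/16 → f/18 → f/20.

f/20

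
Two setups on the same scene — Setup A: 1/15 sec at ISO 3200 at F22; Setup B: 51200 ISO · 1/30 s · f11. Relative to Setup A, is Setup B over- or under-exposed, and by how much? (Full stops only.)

5 stops brighter

Aperture: f/22 → f/16 → f/11 — 2 stops larger aperture (brighter).
Shutter speed: 1/15 → 1/30 — 1 stop shorter (darker).
ISO: 3200 → 6400 → 12800 → 25600 → 51200 — 4 stops higher (brighter).
Net: +2 −1 +4 = +5 stops.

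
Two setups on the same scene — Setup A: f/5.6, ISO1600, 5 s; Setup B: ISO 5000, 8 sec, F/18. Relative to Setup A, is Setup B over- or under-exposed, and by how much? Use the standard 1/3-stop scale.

1 stop darker

Aperture: f/5.6 → f/6.3 → f/7.1 → f/8 → f/9 → f/10 → f/11 → f/13 → f/14 → f/16 → f/18 — 3 1/3 stops narrower (darker).
Shutter speed: 5 → 6 → 8 — 2/3 stop slower (brighter).
ISO: 1600 → 2000 → 2500 → 3200 → 4000 → 5000 — 1 2/3 stops higher (brighter).
Net: −3 1/3 +2/3 +1 2/3 = −1 stop.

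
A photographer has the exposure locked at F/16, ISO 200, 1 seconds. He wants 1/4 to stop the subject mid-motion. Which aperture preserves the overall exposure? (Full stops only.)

Shutter speed: 1 → 1/2 → 1/4 — 2 stops shorter (darker).
Need 2 stops brighter from the aperture: f/16 → f/11 → f/8.

f/8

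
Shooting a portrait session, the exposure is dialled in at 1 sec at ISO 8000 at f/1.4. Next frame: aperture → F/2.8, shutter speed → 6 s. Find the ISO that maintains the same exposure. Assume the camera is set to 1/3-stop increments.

Aperture: f/1.4 → f/1.6 → f/1.8 → f/2 → f/2.2 → f/2.5 → f/2.8 — 2 stops narrower (darker).
Shutter speed: 1 → 1.3 → 1.6 → 2 → 2.5 → 3.2 → 4 → 5 → 6 — 2 2/3 stops slower (brighter).
Net change so far: 2/3 stop brighter. Offset with the ISO: 8000 → 6400 → 5000.

ISO 5000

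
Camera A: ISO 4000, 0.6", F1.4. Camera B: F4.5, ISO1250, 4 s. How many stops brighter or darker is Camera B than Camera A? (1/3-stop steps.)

2 1/3 stops darker

Aperture: f/1.4 → f/1.6 → f/1.8 → f/2 → f/2.2 → f/2.5 → f/2.8 → f/3.2 → f/3.5 → f/4 → f/4.5 — 3 1/3 stops smaller aperture (darker).
Shutter speed: 0.6 → 0.8 → 1 → 1.3 → 1.6 → 2 → 2.5 → 3.2 → 4 — 2 2/3 stops longer (brighter).
ISO: 4000 → 3200 → 2500 → 2000 → 1600 → 1250 — 1 2/3 stops dropped (darker).
Net: −3 1/3 +2 2/3 −1 2/3 = −2 1/3 stops.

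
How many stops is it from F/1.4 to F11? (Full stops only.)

f/1.4 → f/2 → f/2.8 → f/4 → f/5.6 → f/8 → f/11 — count the steps: 6 stops.

6 stops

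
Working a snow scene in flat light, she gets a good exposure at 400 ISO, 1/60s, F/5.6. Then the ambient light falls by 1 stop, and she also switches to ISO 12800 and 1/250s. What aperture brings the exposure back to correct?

Scene light: 1 stop darker.
ISO: 400 → 800 → 1600 → 3200 → 6400 → 12800 — 5 stops raised (brighter).
Shutter speed: 1/60 → 1/125 → 1/250 — 2 stops faster (darker).
Net so far: 2 stops brighter. Aperture: f/5.6 → f/8 → f/11.

f/11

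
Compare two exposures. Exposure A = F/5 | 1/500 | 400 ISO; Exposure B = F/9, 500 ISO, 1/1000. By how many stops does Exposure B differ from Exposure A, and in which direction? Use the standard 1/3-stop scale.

Aperture: f/5 → f/5.6 → f/6.3 → f/7.1 → f/8 → f/9 — 1 2/3 stops smaller aperture (darker).
Shutter speed: 1/500 → 1/640 → 1/800 → 1/1000 — 1 stop shorter (darker).
ISO: 400 → 500 — 1/3 stop higher (brighter).
Net: −1 2/3 −1 +1/3 = −2 1/3 stops.

2 1/3 stops darker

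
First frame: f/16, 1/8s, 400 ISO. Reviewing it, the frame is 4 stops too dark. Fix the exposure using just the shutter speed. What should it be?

Underexposed by 4 stops → need 4 stops brighter.
Shutter speed: 1/8 → 1/4 → 1/2 → 1 → 2.

2 s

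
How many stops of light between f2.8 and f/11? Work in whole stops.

f/2.8 → f/4 → f/5.6 → f/8 → f/11 — count the steps: 4 stops.

4 stops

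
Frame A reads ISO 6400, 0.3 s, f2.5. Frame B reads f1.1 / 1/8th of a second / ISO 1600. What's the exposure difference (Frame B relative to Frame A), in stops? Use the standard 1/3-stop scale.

1 stop darker

Aperture: f/2.5 → f/2.2 → f/2 → f/1.8 → f/1.6 → f/1.4 → f/1.2 → f/1.1 — 2 1/3 stops opened up (brighter).
Shutter speed: 0.3 → 1/4 → 1/5 → 1/6 → 1/8 — 1 1/3 stops shorter (darker).
ISO: 6400 → 5000 → 4000 → 3200 → 2500 → 2000 → 1600 — 2 stops lower (darker).
Net: +2 1/3 −1 1/3 −2 = −1 stop.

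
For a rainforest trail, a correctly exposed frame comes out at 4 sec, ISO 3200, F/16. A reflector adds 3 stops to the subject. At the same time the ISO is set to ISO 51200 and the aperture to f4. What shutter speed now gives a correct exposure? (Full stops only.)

Scene light: 3 stops brighter.
ISO: 3200 → 6400 → 12800 → 25600 → 51200 — 4 stops higher (brighter).
Aperture: f/16 → f/11 → f/8 → f/5.6 → f/4 — 4 stops opened up (brighter).
Net so far: 11 stops brighter. Shutter speed: 4 → 2 → 1 → 1/2 → 1/4 → 1/8 → 1/15 → 1/30 → 1/60 → 1/125 → 1/250 → 1/500.

1/500s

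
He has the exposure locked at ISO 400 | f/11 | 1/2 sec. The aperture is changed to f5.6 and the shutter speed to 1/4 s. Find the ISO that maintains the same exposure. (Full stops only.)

ISO 200

Aperture: f/11 → f/8 → f/5.6 — 2 stops larger aperture (brighter).
Shutter speed: 1/2 → 1/4 — 1 stop shorter (darker).
Net change so far: 1 stop brighter. Offset with the ISO: 400 → 200.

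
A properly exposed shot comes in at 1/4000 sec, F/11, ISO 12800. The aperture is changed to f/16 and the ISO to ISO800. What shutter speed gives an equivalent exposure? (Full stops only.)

1/125s

Aperture: f/11 → f/16 — 1 stop smaller aperture (darker).
ISO: 12800 → 6400 → 3200 → 1600 → 800 — 4 stops lower (darker).
Net change so far: 5 stops darker. Offset with the shutter speed: 1/4000 → 1/2000 → 1/1000 → 1/500 → 1/250 → 1/125.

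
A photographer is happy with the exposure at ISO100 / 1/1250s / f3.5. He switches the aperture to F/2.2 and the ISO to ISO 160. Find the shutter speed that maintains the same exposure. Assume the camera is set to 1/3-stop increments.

Aperture: f/3.5 → f/3.2 → f/2.8 → f/2.5 → f/2.2 — 1 1/3 stops larger aperture (brighter).
ISO: 100 → 125 → 160 — 2/3 stop higher (brighter).
Net change so far: 2 stops brighter. Offset with the shutter speed: 1/1250 → 1/1600 → 1/2000 → 1/2500 → 1/3200 → 1/4000 → 1/5000.

1/5000s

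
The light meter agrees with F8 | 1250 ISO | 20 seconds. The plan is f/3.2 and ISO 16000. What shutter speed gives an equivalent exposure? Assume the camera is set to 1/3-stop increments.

1/4s

Aperture: f/8 → f/7.1 → f/6.3 → f/5.6 → f/5 → f/4.5 → f/4 → f/3.5 → f/3.2 — 2 2/3 stops wider (brighter).
ISO: 1250 → 1600 → 2000 → 2500 → 3200 → 4000 → 5000 → 6400 → 8000 → 10000 → 12800 → 16000 — 3 2/3 stops higher (brighter).
Net change so far: 6 1/3 stops brighter. Offset with the shutter speed: 20 → 15 → 13 → 10 → 8 → 6 → 5 → 4 → 3.2 → 2.5 → 2 → 1.6 → 1.3 → 1 → 0.8 → 0.6 → 0.5 → 0.4 → 0.3 → 1/4.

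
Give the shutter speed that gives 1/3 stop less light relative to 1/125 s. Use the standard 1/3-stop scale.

1/160s

Shutter speed: 1/125 → 1/160 — 1/3 stop faster (darker).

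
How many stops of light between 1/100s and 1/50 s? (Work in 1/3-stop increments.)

1 stop

1/100 → 1/80 → 1/60 → 1/50 — count the steps: 3 third-stops = 1 stop.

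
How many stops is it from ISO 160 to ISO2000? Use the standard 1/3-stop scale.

3 2/3 stops

160 → 200 → 250 → 320 → 400 → 500 → 640 → 800 → 1000 → 1250 → 1600 → 2000 — count the steps: 11 third-stops = 3 2/3 stops.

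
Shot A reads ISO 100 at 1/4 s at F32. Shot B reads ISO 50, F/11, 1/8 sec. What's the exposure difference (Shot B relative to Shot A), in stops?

Aperture: f/32 → f/22 → f/16 → f/11 — 3 stops wider (brighter).
Shutter speed: 1/4 → 1/8 — 1 stop shorter (darker).
ISO: 100 → 50 — 1 stop lower (darker).
Net: +3 −1 −1 = +1 stop.

1 stop brighter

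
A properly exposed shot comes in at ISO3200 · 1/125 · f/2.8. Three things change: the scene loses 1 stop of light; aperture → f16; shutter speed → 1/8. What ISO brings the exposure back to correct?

Scene light: 1 stop darker.
Aperture: f/2.8 → f/4 → f/5.6 → f/8 → f/11 → f/16 — 5 stops stopped down (darker).
Shutter speed: 1/125 → 1/60 → 1/30 → 1/15 → 1/8 — 4 stops longer (brighter).
Net so far: 2 stops darker. ISO: 3200 → 6400 → 12800.

ISO 12800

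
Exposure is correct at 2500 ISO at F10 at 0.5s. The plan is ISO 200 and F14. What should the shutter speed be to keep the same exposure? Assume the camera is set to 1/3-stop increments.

ISO: 2500 → 2000 → 1600 → 1250 → 1000 → 800 → 640 → 500 → 400 → 320 → 250 → 200 — 3 2/3 stops lower (darker).
Aperture: f/10 → f/11 → f/13 → f/14 — 1 stop narrower (darker).
Net change so far: 4 2/3 stops darker. Offset with the shutter speed: 0.5 → 0.6 → 0.8 → 1 → 1.3 → 1.6 → 2 → 2.5 → 3.2 → 4 → 5 → 6 → 8 → 10 → 13.

13 s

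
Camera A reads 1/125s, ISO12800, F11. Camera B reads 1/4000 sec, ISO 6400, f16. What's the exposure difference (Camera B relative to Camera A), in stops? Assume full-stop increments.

7 stops darker

Aperture: f/11 → f/16 — 1 stop smaller aperture (darker).
Shutter speed: 1/125 → 1/250 → 1/500 → 1/1000 → 1/2000 → 1/4000 — 5 stops faster (darker).
ISO: 12800 → 6400 — 1 stop lower (darker).
Net: −1 −5 −1 = −7 stops.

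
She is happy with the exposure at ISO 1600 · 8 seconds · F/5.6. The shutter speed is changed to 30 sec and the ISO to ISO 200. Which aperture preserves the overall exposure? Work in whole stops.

Shutter speed: 8 → 15 → 30 — 2 stops longer (brighter).
ISO: 1600 → 800 → 400 → 200 — 3 stops lower (darker).
Net change so far: 1 stop darker. Offset with the aperture: f/5.6 → f/4.

f/4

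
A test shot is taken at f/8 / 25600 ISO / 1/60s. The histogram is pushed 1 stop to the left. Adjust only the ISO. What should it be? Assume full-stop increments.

ISO 51200

Underexposed by 1 stop → need 1 stop brighter.
ISO: 25600 → 51200.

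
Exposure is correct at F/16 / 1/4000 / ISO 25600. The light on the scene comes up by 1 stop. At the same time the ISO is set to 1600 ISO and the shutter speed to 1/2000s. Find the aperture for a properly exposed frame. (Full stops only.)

f/8

Scene light: 1 stop brighter.
ISO: 25600 → 12800 → 6400 → 3200 → 1600 — 4 stops dropped (darker).
Shutter speed: 1/4000 → 1/2000 — 1 stop slower (brighter).
Net so far: 2 stops darker. Aperture: f/16 → f/11 → f/8.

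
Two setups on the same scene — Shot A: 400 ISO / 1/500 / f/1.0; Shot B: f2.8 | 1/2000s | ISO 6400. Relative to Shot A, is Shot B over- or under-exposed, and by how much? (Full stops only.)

Aperture: f/1.0 → f/1.4 → f/2 → f/2.8 — 3 stops narrower (darker).
Shutter speed: 1/500 → 1/1000 → 1/2000 — 2 stops shorter (darker).
ISO: 400 → 800 → 1600 → 3200 → 6400 — 4 stops raised (brighter).
Net: −3 −2 +4 = −1 stop.

1 stop darker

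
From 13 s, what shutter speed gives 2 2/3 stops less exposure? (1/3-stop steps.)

2 s

Shutter speed: 13 → 10 → 8 → 6 → 5 → 4 → 3.2 → 2.5 → 2 — 2 2/3 stops shorter (darker).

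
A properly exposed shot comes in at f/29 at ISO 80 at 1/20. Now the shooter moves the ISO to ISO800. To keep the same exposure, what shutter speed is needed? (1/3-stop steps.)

1/200s

ISO: 80 → 100 → 125 → 160 → 200 → 250 → 320 → 400 → 500 → 640 → 800 — 3 1/3 stops higher (brighter).
Need 3 1/3 stops darker from the shutter speed: 1/20 → 1/25 → 1/30 → 1/40 → 1/50 → 1/60 → 1/80 → 1/100 → 1/125 → 1/160 → 1/200.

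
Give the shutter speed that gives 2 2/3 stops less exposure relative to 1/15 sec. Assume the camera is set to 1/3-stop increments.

Shutter speed: 1/15 → 1/20 → 1/25 → 1/30 → 1/40 → 1/50 → 1/60 → 1/80 → 1/100 — 2 2/3 stops shorter (darker).

1/100s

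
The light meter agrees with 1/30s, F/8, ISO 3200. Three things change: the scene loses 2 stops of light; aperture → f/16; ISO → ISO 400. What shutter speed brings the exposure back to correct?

4 s

Scene light: 2 stops darker.
Aperture: f/8 → f/11 → f/16 — 2 stops narrower (darker).
ISO: 3200 → 1600 → 800 → 400 — 3 stops lower (darker).
Net so far: 7 stops darker. Shutter speed: 1/30 → 1/15 → 1/8 → 1/4 → 1/2 → 1 → 2 → 4.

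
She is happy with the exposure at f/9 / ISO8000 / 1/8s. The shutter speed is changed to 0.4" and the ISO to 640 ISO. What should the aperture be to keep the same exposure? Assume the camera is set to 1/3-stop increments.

Shutter speed: 1/8 → 1/6 → 1/5 → 1/4 → 0.3 → 0.4 — 1 2/3 stops slower (brighter).
ISO: 8000 → 6400 → 5000 → 4000 → 3200 → 2500 → 2000 → 1600 → 1250 → 1000 → 800 → 640 — 3 2/3 stops dropped (darker).
Net change so far: 2 stops darker. Offset with the aperture: f/9 → f/8 → f/7.1 → f/6.3 → f/5.6 → f/5 → f/4.5.

f/4.5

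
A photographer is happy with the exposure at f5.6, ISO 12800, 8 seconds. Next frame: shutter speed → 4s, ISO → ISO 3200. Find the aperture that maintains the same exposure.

f/2

Shutter speed: 8 → 4 — 1 stop shorter (darker).
ISO: 12800 → 6400 → 3200 — 2 stops lower (darker).
Net change so far: 3 stops darker. Offset with the aperture: f/5.6 → f/4 → f/2.8 → f/2.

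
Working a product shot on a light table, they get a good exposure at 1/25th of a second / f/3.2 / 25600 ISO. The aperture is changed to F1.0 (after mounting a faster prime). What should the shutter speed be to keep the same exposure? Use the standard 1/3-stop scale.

1/250s

Aperture: f/3.2 → f/2.8 → f/2.5 → f/2.2 → f/2 → f/1.8 → f/1.6 → f/1.4 → f/1.2 → f/1.1 → f/1.0 — 3 1/3 stops opened up (brighter).
Need 3 1/3 stops darker from the shutter speed: 1/25 → 1/30 → 1/40 → 1/50 → 1/60 → 1/80 → 1/100 → 1/125 → 1/160 → 1/200 → 1/250.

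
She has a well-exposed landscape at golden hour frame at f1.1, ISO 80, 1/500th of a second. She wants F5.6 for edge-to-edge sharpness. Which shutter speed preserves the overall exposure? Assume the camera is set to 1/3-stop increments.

Aperture: f/1.1 → f/1.2 → f/1.4 → f/1.6 → f/1.8 → f/2 → f/2.2 → f/2.5 → f/2.8 → f/3.2 → f/3.5 → f/4 → f/4.5 → f/5 → f/5.6 — 4 2/3 stops smaller aperture (darker).
Need 4 2/3 stops brighter from the shutter speed: 1/500 → 1/400 → 1/320 → 1/250 → 1/200 → 1/160 → 1/125 → 1/100 → 1/80 → 1/60 → 1/50 → 1/40 → 1/30 → 1/25 → 1/20.

1/20s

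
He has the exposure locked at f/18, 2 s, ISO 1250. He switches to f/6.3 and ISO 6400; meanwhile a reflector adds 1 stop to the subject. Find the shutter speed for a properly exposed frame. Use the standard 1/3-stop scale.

1/40s

Scene light: 1 stop brighter.
Aperture: f/18 → f/16 → f/14 → f/13 → f/11 → f/10 → f/9 → f/8 → f/7.1 → f/6.3 — 3 stops opened up (brighter).
ISO: 1250 → 1600 → 2000 → 2500 → 3200 → 4000 → 5000 → 6400 — 2 1/3 stops higher (brighter).
Net so far: 6 1/3 stops brighter. Shutter speed: 2 → 1.6 → 1.3 → 1 → 0.8 → 0.6 → 0.5 → 0.4 → 0.3 → 1/4 → 1/5 → 1/6 → 1/8 → 1/10 → 1/13 → 1/15 → 1/20 → 1/25 → 1/30 → 1/40.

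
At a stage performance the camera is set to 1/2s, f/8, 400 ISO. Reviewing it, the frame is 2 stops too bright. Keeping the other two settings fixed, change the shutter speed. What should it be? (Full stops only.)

1/8s

Overexposed by 2 stops → need 2 stops darker.
Shutter speed: 1/2 → 1/4 → 1/8.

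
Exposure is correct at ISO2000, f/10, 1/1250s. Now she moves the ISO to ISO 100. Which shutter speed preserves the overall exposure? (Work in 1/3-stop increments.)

1/60s

ISO: 2000 → 1600 → 1250 → 1000 → 800 → 640 → 500 → 400 → 320 → 250 → 200 → 160 → 125 → 100 — 4 1/3 stops lower (darker).
Need 4 1/3 stops brighter from the shutter speed: 1/1250 → 1/1000 → 1/800 → 1/640 → 1/500 → 1/400 → 1/320 → 1/250 → 1/200 → 1/160 → 1/125 → 1/100 → 1/80 → 1/60.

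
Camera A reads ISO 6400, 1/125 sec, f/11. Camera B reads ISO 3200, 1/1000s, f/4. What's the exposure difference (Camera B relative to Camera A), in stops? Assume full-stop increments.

Aperture: f/11 → f/8 → f/5.6 → f/4 — 3 stops wider (brighter).
Shutter speed: 1/125 → 1/250 → 1/500 → 1/1000 — 3 stops faster (darker).
ISO: 6400 → 3200 — 1 stop dropped (darker).
Net: +3 −3 −1 = −1 stop.

1 stop darker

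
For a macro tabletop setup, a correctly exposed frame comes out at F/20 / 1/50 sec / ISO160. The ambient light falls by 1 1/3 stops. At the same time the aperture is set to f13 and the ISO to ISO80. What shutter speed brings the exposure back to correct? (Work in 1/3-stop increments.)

1/25s

Scene light: 1 1/3 stops darker.
Aperture: f/20 → f/18 → f/16 → f/14 → f/13 — 1 1/3 stops opened up (brighter).
ISO: 160 → 125 → 100 → 80 — 1 stop dropped (darker).
Net so far: 1 stop darker. Shutter speed: 1/50 → 1/40 → 1/30 → 1/25.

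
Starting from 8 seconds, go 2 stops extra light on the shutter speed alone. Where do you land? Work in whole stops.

30 s

Shutter speed: 8 → 15 → 30 — 2 stops slower (brighter).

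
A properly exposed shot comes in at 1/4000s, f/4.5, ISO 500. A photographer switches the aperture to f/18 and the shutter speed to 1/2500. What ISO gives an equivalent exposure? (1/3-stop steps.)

Aperture: f/4.5 → f/5 → f/5.6 → f/6.3 → f/7.1 → f/8 → f/9 → f/10 → f/11 → f/13 → f/14 → f/16 → f/18 — 4 stops narrower (darker).
Shutter speed: 1/4000 → 1/3200 → 1/2500 — 2/3 stop slower (brighter).
Net change so far: 3 1/3 stops darker. Offset with the ISO: 500 → 640 → 800 → 1000 → 1250 → 1600 → 2000 → 2500 → 3200 → 4000 → 5000.

ISO 5000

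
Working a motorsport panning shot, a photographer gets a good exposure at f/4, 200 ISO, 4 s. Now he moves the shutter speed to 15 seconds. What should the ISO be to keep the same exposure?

ISO 50

Shutter speed: 4 → 8 → 15 — 2 stops longer (brighter).
Need 2 stops darker from the ISO: 200 → 100 → 50.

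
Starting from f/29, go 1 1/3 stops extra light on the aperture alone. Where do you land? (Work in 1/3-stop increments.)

f/18

Aperture: f/29 → f/25 → f/22 → f/20 → f/18 — 1 1/3 stops larger aperture (brighter).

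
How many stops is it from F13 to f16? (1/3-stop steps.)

f/13 → f/14 → f/16 — count the steps: 2 third-stops = 2/3 stop.

2/3 stop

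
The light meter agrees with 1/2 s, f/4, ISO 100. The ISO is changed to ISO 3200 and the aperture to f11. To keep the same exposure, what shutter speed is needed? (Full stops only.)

ISO: 100 → 200 → 400 → 800 → 1600 → 3200 — 5 stops raised (brighter).
Aperture: f/4 → f/5.6 → f/8 → f/11 — 3 stops stopped down (darker).
Net change so far: 2 stops brighter. Offset with the shutter speed: 1/2 → 1/4 → 1/8.

1/8s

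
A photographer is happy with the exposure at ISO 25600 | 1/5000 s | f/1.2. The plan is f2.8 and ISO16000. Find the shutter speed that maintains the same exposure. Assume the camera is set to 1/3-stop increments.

1/640s

Aperture: f/1.2 → f/1.4 → f/1.6 → f/1.8 → f/2 → f/2.2 → f/2.5 → f/2.8 — 2 1/3 stops stopped down (darker).
ISO: 25600 → 20000 → 16000 — 2/3 stop lower (darker).
Net change so far: 3 stops darker. Offset with the shutter speed: 1/5000 → 1/4000 → 1/3200 → 1/2500 → 1/2000 → 1/1600 → 1/1250 → 1/1000 → 1/800 → 1/640.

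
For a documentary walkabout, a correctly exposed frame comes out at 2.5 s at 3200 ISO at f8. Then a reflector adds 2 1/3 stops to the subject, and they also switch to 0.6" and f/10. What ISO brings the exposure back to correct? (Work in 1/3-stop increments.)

ISO 4000

Scene light: 2 1/3 stops brighter.
Shutter speed: 2.5 → 2 → 1.6 → 1.3 → 1 → 0.8 → 0.6 — 2 stops faster (darker).
Aperture: f/8 → f/9 → f/10 — 2/3 stop smaller aperture (darker).
Net so far: 1/3 stop darker. ISO: 3200 → 4000.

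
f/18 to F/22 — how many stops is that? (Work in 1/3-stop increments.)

f/18 → f/20 → f/22 — count the steps: 2 third-stops = 2/3 stop.

2/3 stop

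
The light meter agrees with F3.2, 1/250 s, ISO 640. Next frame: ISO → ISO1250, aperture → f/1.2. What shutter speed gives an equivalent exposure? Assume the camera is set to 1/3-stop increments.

ISO: 640 → 800 → 1000 → 1250 — 1 stop higher (brighter).
Aperture: f/3.2 → f/2.8 → f/2.5 → f/2.2 → f/2 → f/1.8 → f/1.6 → f/1.4 → f/1.2 — 2 2/3 stops opened up (brighter).
Net change so far: 3 2/3 stops brighter. Offset with the shutter speed: 1/250 → 1/320 → 1/400 → 1/500 → 1/640 → 1/800 → 1/1000 → 1/1250 → 1/1600 → 1/2000 → 1/2500 → 1/3200.

1/3200s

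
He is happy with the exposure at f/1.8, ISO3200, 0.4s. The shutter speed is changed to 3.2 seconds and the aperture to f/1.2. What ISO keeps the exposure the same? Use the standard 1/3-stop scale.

Shutter speed: 0.4 → 0.5 → 0.6 → 0.8 → 1 → 1.3 → 1.6 → 2 → 2.5 → 3.2 — 3 stops longer (brighter).
Aperture: f/1.8 → f/1.6 → f/1.4 → f/1.2 — 1 stop wider (brighter).
Net change so far: 4 stops brighter. Offset with the ISO: 3200 → 2500 → 2000 → 1600 → 1250 → 1000 → 800 → 640 → 500 → 400 → 320 → 250 → 200.

ISO 200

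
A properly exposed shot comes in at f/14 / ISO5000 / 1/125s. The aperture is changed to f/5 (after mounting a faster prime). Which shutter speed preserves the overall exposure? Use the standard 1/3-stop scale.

Aperture: f/14 → f/13 → f/11 → f/10 → f/9 → f/8 → f/7.1 → f/6.3 → f/5.6 → f/5 — 3 stops larger aperture (brighter).
Need 3 stops darker from the shutter speed: 1/125 → 1/160 → 1/200 → 1/250 → 1/320 → 1/400 → 1/500 → 1/640 → 1/800 → 1/1000.

1/1000s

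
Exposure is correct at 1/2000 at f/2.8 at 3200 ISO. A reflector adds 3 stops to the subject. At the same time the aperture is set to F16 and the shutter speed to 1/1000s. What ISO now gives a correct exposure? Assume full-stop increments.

ISO 6400

Scene light: 3 stops brighter.
Aperture: f/2.8 → f/4 → f/5.6 → f/8 → f/11 → f/16 — 5 stops stopped down (darker).
Shutter speed: 1/2000 → 1/1000 — 1 stop longer (brighter).
Net so far: 1 stop darker. ISO: 3200 → 6400.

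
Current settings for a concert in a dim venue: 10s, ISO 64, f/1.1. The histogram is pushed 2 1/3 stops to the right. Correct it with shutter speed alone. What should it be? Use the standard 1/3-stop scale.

Overexposed by 2 1/3 stops → need 2 1/3 stops darker.
Shutter speed: 10 → 8 → 6 → 5 → 4 → 3.2 → 2.5 → 2.

2 s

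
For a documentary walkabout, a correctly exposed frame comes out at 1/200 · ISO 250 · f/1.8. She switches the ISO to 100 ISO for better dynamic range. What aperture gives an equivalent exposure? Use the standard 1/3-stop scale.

ISO: 250 → 200 → 160 → 125 → 100 — 1 1/3 stops lower (darker).
Need 1 1/3 stops brighter from the aperture: f/1.8 → f/1.6 → f/1.4 → f/1.2 → f/1.1.

f/1.1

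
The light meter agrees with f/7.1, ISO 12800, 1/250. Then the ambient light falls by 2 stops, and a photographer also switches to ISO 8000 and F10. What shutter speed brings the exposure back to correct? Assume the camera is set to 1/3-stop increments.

Scene light: 2 stops darker.
ISO: 12800 → 10000 → 8000 — 2/3 stop dropped (darker).
Aperture: f/7.1 → f/8 → f/9 → f/10 — 1 stop stopped down (darker).
Net so far: 3 2/3 stops darker. Shutter speed: 1/250 → 1/200 → 1/160 → 1/125 → 1/100 → 1/80 → 1/60 → 1/50 → 1/40 → 1/30 → 1/25 → 1/20.

1/20s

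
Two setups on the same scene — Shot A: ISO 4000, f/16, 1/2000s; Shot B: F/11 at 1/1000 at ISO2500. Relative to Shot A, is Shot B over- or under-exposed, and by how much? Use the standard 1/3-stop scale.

Aperture: f/16 → f/14 → f/13 → f/11 — 1 stop larger aperture (brighter).
Shutter speed: 1/2000 → 1/1600 → 1/1250 → 1/1000 — 1 stop longer (brighter).
ISO: 4000 → 3200 → 2500 — 2/3 stop dropped (darker).
Net: +1 +1 −2/3 = +1 1/3 stops.

1 1/3 stops brighter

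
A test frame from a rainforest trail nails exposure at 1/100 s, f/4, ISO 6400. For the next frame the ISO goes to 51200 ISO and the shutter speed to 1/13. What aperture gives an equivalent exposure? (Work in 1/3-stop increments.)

f/32

ISO: 6400 → 8000 → 10000 → 12800 → 16000 → 20000 → 25600 → 32000 → 40000 → 51200 — 3 stops raised (brighter).
Shutter speed: 1/100 → 1/80 → 1/60 → 1/50 → 1/40 → 1/30 → 1/25 → 1/20 → 1/15 → 1/13 — 3 stops slower (brighter).
Net change so far: 6 stops brighter. Offset with the aperture: f/4 → f/4.5 → f/5 → f/5.6 → f/6.3 → f/7.1 → f/8 → f/9 → f/10 → f/11 → f/13 → f/14 → f/16 → f/18 → f/20 → f/22 → f/25 → f/29 → f/32.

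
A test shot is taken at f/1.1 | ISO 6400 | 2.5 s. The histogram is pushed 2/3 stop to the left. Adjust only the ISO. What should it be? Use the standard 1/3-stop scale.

Underexposed by 2/3 stop → need 2/3 stop brighter.
ISO: 6400 → 8000 → 10000.

ISO 10000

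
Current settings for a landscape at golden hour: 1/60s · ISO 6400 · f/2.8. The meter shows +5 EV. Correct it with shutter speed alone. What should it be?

Overexposed by 5 stops → need 5 stops darker.
Shutter speed: 1/60 → 1/125 → 1/250 → 1/500 → 1/1000 → 1/2000.

1/2000s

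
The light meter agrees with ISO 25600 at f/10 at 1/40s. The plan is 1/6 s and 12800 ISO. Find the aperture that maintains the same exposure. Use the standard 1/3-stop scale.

f/18

Shutter speed: 1/40 → 1/30 → 1/25 → 1/20 → 1/15 → 1/13 → 1/10 → 1/8 → 1/6 — 2 2/3 stops longer (brighter).
ISO: 25600 → 20000 → 16000 → 12800 — 1 stop lower (darker).
Net change so far: 1 2/3 stops brighter. Offset with the aperture: f/10 → f/11 → f/13 → f/14 → f/16 → f/18.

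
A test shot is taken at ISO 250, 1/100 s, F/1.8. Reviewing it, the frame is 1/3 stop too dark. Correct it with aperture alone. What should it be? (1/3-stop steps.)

f/1.6

Underexposed by 1/3 stop → need 1/3 stop brighter.
Aperture: f/1.8 → f/1.6.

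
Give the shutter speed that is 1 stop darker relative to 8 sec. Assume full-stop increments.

Shutter speed: 8 → 4 — 1 stop shorter (darker).

4 s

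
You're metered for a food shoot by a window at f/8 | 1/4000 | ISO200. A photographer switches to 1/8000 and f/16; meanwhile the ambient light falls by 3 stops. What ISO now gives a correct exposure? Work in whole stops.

Scene light: 3 stops darker.
Shutter speed: 1/4000 → 1/8000 — 1 stop shorter (darker).
Aperture: f/8 → f/11 → f/16 — 2 stops smaller aperture (darker).
Net so far: 6 stops darker. ISO: 200 → 400 → 800 → 1600 → 3200 → 6400 → 12800.

ISO 12800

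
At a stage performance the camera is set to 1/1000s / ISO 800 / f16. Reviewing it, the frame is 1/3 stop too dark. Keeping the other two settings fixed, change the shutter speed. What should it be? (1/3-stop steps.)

1/800s

Underexposed by 1/3 stop → need 1/3 stop brighter.
Shutter speed: 1/1000 → 1/800.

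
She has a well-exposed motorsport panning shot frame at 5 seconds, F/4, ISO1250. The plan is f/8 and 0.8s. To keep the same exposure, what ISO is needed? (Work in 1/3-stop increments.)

Aperture: f/4 → f/4.5 → f/5 → f/5.6 → f/6.3 → f/7.1 → f/8 — 2 stops narrower (darker).
Shutter speed: 5 → 4 → 3.2 → 2.5 → 2 → 1.6 → 1.3 → 1 → 0.8 — 2 2/3 stops faster (darker).
Net change so far: 4 2/3 stops darker. Offset with the ISO: 1250 → 1600 → 2000 → 2500 → 3200 → 4000 → 5000 → 6400 → 8000 → 10000 → 12800 → 16000 → 20000 → 25600 → 32000.

ISO 32000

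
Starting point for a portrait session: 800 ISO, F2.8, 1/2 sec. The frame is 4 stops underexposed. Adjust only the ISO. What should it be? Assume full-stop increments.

ISO 12800

Underexposed by 4 stops → need 4 stops brighter.
ISO: 800 → 1600 → 3200 → 6400 → 12800.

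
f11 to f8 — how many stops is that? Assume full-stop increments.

f/11 → f/8 — count the steps: 1 stop.

1 stop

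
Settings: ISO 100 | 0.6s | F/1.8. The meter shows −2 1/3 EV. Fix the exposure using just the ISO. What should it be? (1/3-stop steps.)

ISO 500

Underexposed by 2 1/3 stops → need 2 1/3 stops brighter.
ISO: 100 → 125 → 160 → 200 → 250 → 320 → 400 → 500.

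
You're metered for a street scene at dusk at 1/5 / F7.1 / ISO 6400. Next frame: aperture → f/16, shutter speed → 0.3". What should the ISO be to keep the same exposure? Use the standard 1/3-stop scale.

ISO 20000

Aperture: f/7.1 → f/8 → f/9 → f/10 → f/11 → f/13 → f/14 → f/16 — 2 1/3 stops smaller aperture (darker).
Shutter speed: 1/5 → 1/4 → 0.3 — 2/3 stop slower (brighter).
Net change so far: 1 2/3 stops darker. Offset with the ISO: 6400 → 8000 → 10000 → 12800 → 16000 → 20000.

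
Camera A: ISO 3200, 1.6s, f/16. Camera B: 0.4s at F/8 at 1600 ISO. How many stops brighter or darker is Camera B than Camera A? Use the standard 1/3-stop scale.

Aperture: f/16 → f/14 → f/13 → f/11 → f/10 → f/9 → f/8 — 2 stops wider (brighter).
Shutter speed: 1.6 → 1.3 → 1 → 0.8 → 0.6 → 0.5 → 0.4 — 2 stops shorter (darker).
ISO: 3200 → 2500 → 2000 → 1600 — 1 stop lower (darker).
Net: +2 −2 −1 = −1 stop.

1 stop darker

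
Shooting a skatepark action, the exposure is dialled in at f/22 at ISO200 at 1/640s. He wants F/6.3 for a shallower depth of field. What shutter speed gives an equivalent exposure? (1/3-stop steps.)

1/8000s

Aperture: f/22 → f/20 → f/18 → f/16 → f/14 → f/13 → f/11 → f/10 → f/9 → f/8 → f/7.1 → f/6.3 — 3 2/3 stops opened up (brighter).
Need 3 2/3 stops darker from the shutter speed: 1/640 → 1/800 → 1/1000 → 1/1250 → 1/1600 → 1/2000 → 1/2500 → 1/3200 → 1/4000 → 1/5000 → 1/6400 → 1/8000.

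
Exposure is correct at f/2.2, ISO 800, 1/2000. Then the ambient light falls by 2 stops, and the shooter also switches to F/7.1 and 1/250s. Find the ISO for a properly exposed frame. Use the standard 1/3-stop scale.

ISO 4000

Scene light: 2 stops darker.
Aperture: f/2.2 → f/2.5 → f/2.8 → f/3.2 → f/3.5 → f/4 → f/4.5 → f/5 → f/5.6 → f/6.3 → f/7.1 — 3 1/3 stops narrower (darker).
Shutter speed: 1/2000 → 1/1600 → 1/1250 → 1/1000 → 1/800 → 1/640 → 1/500 → 1/400 → 1/320 → 1/250 — 3 stops longer (brighter).
Net so far: 2 1/3 stops darker. ISO: 800 → 1000 → 1250 → 1600 → 2000 → 2500 → 3200 → 4000.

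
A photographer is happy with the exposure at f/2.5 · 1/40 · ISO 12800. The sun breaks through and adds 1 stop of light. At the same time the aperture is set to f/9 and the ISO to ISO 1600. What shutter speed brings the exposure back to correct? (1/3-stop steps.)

1.3 s

Scene light: 1 stop brighter.
Aperture: f/2.5 → f/2.8 → f/3.2 → f/3.5 → f/4 → f/4.5 → f/5 → f/5.6 → f/6.3 → f/7.1 → f/8 → f/9 — 3 2/3 stops narrower (darker).
ISO: 12800 → 10000 → 8000 → 6400 → 5000 → 4000 → 3200 → 2500 → 2000 → 1600 — 3 stops lower (darker).
Net so far: 5 2/3 stops darker. Shutter speed: 1/40 → 1/30 → 1/25 → 1/20 → 1/15 → 1/13 → 1/10 → 1/8 → 1/6 → 1/5 → 1/4 → 0.3 → 0.4 → 0.5 → 0.6 → 0.8 → 1 → 1.3.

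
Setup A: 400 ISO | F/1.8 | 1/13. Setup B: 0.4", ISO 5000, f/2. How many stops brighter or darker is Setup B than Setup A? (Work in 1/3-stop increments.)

Aperture: f/1.8 → f/2 — 1/3 stop narrower (darker).
Shutter speed: 1/13 → 1/10 → 1/8 → 1/6 → 1/5 → 1/4 → 0.3 → 0.4 — 2 1/3 stops longer (brighter).
ISO: 400 → 500 → 640 → 800 → 1000 → 1250 → 1600 → 2000 → 2500 → 3200 → 4000 → 5000 — 3 2/3 stops higher (brighter).
Net: −1/3 +2 1/3 +3 2/3 = +5 2/3 stops.

5 2/3 stops brighter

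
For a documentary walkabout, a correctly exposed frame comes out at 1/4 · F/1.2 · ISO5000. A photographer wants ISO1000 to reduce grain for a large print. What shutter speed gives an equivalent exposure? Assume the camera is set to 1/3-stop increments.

1.3 s

ISO: 5000 → 4000 → 3200 → 2500 → 2000 → 1600 → 1250 → 1000 — 2 1/3 stops lower (darker).
Need 2 1/3 stops brighter from the shutter speed: 1/4 → 0.3 → 0.4 → 0.5 → 0.6 → 0.8 → 1 → 1.3.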